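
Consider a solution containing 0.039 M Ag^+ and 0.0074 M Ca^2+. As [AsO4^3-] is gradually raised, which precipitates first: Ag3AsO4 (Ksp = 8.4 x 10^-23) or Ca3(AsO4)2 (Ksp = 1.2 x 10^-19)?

Ag3AsO4

Precipitation of each salt starts when its ion product equals its Ksp.
For Ag3AsO4: 8.4 x 10^-23 = (0.039)^3 × [AsO4^3-]  ⇒  [AsO4^3-] = 1.4 x 10^-18 M.
For Ca3(AsO4)2: 1.2 x 10^-19 = (0.0074)^3 × [AsO4^3-]^2  ⇒  [AsO4^3-] = 5.4 × 10^-7 M.
The salt with the lower threshold [AsO4^3-] precipitates first: Ag3AsO4.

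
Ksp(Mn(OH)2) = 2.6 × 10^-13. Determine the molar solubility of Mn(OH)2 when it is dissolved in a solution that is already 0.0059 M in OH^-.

Mn(OH)2(s) <=> Mn^2+(aq) + 2 OH^-(aq)
Ksp = [Mn^2+][OH^-]^2
If s mol/L dissolves here, [Mn^2+] = s, [OH^-] = 0.0059 + 2s ≈ 0.0059 (since the OH^- already present dominates).
Ksp ≈ s × (0.0059)^2
s = 7.5 × 10^-9 M
Check: 2s = 1.5 x 10^-8 ≪ 0.0059, so the approximation is valid.

s = 7.5 × 10^-9 M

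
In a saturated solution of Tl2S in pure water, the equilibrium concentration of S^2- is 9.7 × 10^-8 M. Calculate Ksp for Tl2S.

Ksp = 3.7 × 10^-21

Tl2S(s) ⇌ 2 Tl^+(aq) + S^2-(aq)
Stoichiometry gives [Tl^+] = (2/1)[S^2-] = 1.94 x 10^-7 M.
Ksp = [Tl^+]^2[S^2-]
Ksp = (1.94 × 10^-7)^2 × 9.7 × 10^-8 = 3.7 × 10^-21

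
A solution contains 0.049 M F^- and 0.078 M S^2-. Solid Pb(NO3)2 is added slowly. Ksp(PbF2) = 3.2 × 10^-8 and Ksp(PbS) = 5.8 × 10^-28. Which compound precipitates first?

Precipitation of each salt starts when its ion product equals its Ksp.
For PbF2: 3.2 × 10^-8 = (0.049)^2 × [Pb^2+]  ⇒  [Pb^2+] = 1.3 × 10^-5 M.
For PbS: 5.8 × 10^-28 = 0.078 × [Pb^2+]  ⇒  [Pb^2+] = 7.4 x 10^-27 M.
The salt with the lower threshold [Pb^2+] precipitates first: PbS.

PbS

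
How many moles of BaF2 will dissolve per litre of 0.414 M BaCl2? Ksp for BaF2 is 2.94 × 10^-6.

BaF2(s) <=> Ba^2+(aq) + 2 F^-(aq)
Ksp = [Ba^2+][F^-]^2
Let s = moles of BaF2 that dissolve per litre. [Ba^2+] = 0.414 + s ≈ 0.414, [F^-] = 2s (since Ba^2+ from BaCl2 dominates).
Ksp ≈ 0.414 × (2s)^2
s = 1.33 × 10^-3 M
Check: s = 1.3 × 10^-3 ≪ 0.414, so the approximation is valid.

1.33 × 10^-3 M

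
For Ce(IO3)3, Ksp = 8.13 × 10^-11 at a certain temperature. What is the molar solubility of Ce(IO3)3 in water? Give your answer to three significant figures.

s ≈ 1.32e-3 M

Ce(IO3)3(s) ⇌ Ce^3+(aq) + 3 IO3^-(aq)
Ksp = [Ce^3+][IO3^-]^3
If s mol/L of Ce(IO3)3 dissolves, [Ce^3+] = s and [IO3^-] = 3s.
Substituting: Ksp = s(3s)^3 = 27s^4
Solving, s = (8.13 × 10^-11/27)^(1/4) = 1.32 × 10^-3 M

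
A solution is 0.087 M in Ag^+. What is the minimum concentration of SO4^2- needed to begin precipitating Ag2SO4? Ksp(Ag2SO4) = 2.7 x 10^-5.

[SO4^2-] ≈ 3.6e-3 M

Ag2SO4(s) <=> 2 Ag^+ + SO4^2-
Ksp = [Ag^+]^2[SO4^2-]
Precipitation begins when Q = Ksp. With [Ag^+] = 0.087 M:
2.7 x 10^-5 = (0.087)^2 × [SO4^2-]
[SO4^2-] = (2.7 x 10^-5 / 7.57 × 10^-3) = 3.6 x 10^-3 M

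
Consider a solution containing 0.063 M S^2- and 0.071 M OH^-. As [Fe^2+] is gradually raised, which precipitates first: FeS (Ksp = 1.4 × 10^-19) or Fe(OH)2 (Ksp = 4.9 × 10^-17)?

FeS

Each salt begins to precipitate when Q = Ksp, i.e. when [Fe^2+] reaches its threshold.
For FeS: 1.4 × 10^-19 = 0.063 × [Fe^2+]  ⇒  [Fe^2+] = 2.2 x 10^-18 M.
For Fe(OH)2: 4.9 × 10^-17 = (0.071)^2 × [Fe^2+]  ⇒  [Fe^2+] = 9.7 × 10^-15 M.
The salt with the lower threshold [Fe^2+] precipitates first: FeS.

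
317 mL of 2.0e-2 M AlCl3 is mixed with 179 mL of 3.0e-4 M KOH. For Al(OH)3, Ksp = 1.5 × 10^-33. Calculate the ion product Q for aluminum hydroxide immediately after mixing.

Total volume = 317 + 179 = 496 mL.
[Al^3+] = 2.0 x 10^-2 × (317/496) = 1.28 x 10^-2 M
[OH^-] = 3.0 x 10^-4 × (179/496) = 1.08 × 10^-4 M
Al(OH)3(s) ⇌ Al^3+(aq) + 3 OH^-(aq), so Q = [Al^3+][OH^-]^3
Q = (1.28 x 10^-2)(1.08 × 10^-4)^3 = 1.6 × 10^-14
Q > Ksp, so Al(OH)3 will precipitate.

Q = 1.6 × 10^-14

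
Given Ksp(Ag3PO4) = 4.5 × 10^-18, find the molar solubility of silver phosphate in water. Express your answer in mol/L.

s = 2.0 × 10^-5 M

Ag3PO4(s) ⇌ 3 Ag^+ + PO4^3-
Ksp = [Ag^+]^3[PO4^3-]
Let s = molar solubility. Then [Ag^+] = 3s and [PO4^3-] = s.
Substituting: Ksp = (3s)^3s = 27s^4
s^4 = 4.5 × 10^-18 / 27, so s = 2.0 × 10^-5 M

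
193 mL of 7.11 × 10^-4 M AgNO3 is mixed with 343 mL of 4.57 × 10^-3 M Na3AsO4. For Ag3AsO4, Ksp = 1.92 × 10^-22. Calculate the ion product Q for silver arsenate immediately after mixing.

4.91 × 10^-14

Total volume = 193 + 343 = 536 mL.
[Ag^+] = 7.11 × 10^-4 × (193/536) = 2.560 × 10^-4 M
[AsO4^3-] = 4.57 × 10^-3 × (343/536) = 2.924 x 10^-3 M
Ag3AsO4(s) <=> 3 Ag^+ + AsO4^3-, so Q = [Ag^+]^3[AsO4^3-]
Q = (2.560 × 10^-4)^3(2.924 × 10^-3) = 4.91 × 10^-14
Q > Ksp, so Ag3AsO4 will precipitate.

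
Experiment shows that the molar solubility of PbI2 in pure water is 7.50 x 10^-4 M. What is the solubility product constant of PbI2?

Ksp = 1.69e-9

PbI2(s) ⇌ Pb^2+(aq) + 2 I^-(aq)
For each mole of PbI2 that dissolves: [Pb^2+] = s, [I^-] = 2s.
Ksp = [Pb^2+][I^-]^2
Substituting: Ksp = s(2s)^2 = 4s^3
Ksp = 4 × (7.50 x 10^-4)^3 = 1.69 × 10^-9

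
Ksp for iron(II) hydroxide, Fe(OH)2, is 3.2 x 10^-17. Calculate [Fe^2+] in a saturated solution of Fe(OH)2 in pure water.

[Fe^2+] = 2.0 × 10^-6 M

Fe(OH)2(s) ⇌ Fe^2+ + 2 OH^-
Ksp = [Fe^2+][OH^-]^2
With molar solubility s: [Fe^2+] = s, [OH^-] = 2s.
So Ksp = s × (2s)^2 = 4s^3
s = (3.2 x 10^-17 / 4)^(1/3) = 2.00 × 10^-6 M
[Fe^2+] = s = 2.0 x 10^-6 M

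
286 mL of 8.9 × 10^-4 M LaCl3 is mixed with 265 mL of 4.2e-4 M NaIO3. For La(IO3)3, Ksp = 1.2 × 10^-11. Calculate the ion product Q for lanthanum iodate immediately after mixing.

Q ≈ 3.8e-15

Total volume = 286 + 265 = 551 mL.
[La^3+] = 8.9 x 10^-4 × (286/551) = 4.62 x 10^-4 M
[IO3^-] = 4.2 × 10^-4 × (265/551) = 2.02 x 10^-4 M
La(IO3)3(s) ⇌ La^3+(aq) + 3 IO3^-(aq), so Q = [La^3+][IO3^-]^3
Q = (4.62 × 10^-4)(2.02 × 10^-4)^3 = 3.8 × 10^-15
Q < Ksp, so no precipitate of La(IO3)3 forms.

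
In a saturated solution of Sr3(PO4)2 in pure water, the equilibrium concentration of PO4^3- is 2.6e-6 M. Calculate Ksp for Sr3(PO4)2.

Sr3(PO4)2(s) ⇌ 3 Sr^2+ + 2 PO4^3-
Stoichiometry gives [Sr^2+] = (3/2)[PO4^3-] = 3.90 × 10^-6 M.
Ksp = [Sr^2+]^3[PO4^3-]^2
Ksp = (3.90 x 10^-6)^3 × (2.6 × 10^-6)^2 = 4.0 × 10^-28

Ksp ≈ 4.0 × 10^-28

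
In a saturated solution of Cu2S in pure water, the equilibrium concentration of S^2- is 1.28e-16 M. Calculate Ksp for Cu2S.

Ksp ≈ 8.39 × 10^-48

Cu2S(s) ⇌ 2 Cu^+(aq) + S^2-(aq)
Stoichiometry gives [Cu^+] = (2/1)[S^2-] = 2.560 × 10^-16 M.
Ksp = [Cu^+]^2[S^2-]
Ksp = (2.560 x 10^-16)^2 × 1.28 × 10^-16 = 8.39 x 10^-48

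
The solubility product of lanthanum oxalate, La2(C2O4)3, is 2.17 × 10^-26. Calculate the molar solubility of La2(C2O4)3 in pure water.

La2(C2O4)3(s) ⇌ 2 La^3+ + 3 C2O4^2-
Ksp = [La^3+]^2[C2O4^2-]^3
Let s = molar solubility. Then [La^3+] = 2s and [C2O4^2-] = 3s.
Substituting: Ksp = (2s)^2(3s)^3 = 108s^5
s = (2.17 × 10^-26 / 108)^(1/5) = 2.89 × 10^-6 M

s = 2.89e-6 M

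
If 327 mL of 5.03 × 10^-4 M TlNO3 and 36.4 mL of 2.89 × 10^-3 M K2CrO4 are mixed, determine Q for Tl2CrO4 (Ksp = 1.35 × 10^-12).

Total volume = 327 + 36.4 = 363.4 mL.
[Tl^+] = 5.03 × 10^-4 × (327/363.4) = 4.526 x 10^-4 M
[CrO4^2-] = 2.89 x 10^-3 × (36.4/363.4) = 2.895 x 10^-4 M
Tl2CrO4(s) ⇌ 2 Tl^+ + CrO4^2-, so Q = [Tl^+]^2[CrO4^2-]
Q = (4.526 × 10^-4)^2(2.895 x 10^-4) = 5.93 × 10^-11
Q > Ksp, so Tl2CrO4 will precipitate.

5.93 × 10^-11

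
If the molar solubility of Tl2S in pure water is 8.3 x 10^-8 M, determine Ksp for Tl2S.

Tl2S(s) <=> 2 Tl^+ + S^2-
For each mole of Tl2S that dissolves: [Tl^+] = 2s, [S^2-] = s.
Ksp = [Tl^+]^2[S^2-]
Ksp = (2s)^2s = 4s^3
With s = 8.3 × 10^-8: Ksp = 2.3 x 10^-21

Ksp ≈ 2.3e-21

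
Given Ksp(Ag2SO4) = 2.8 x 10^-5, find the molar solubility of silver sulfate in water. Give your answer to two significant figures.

1.9e-2 M

Ag2SO4(s) <=> 2 Ag^+(aq) + SO4^2-(aq)
Ksp = [Ag^+]^2[SO4^2-]
Let s = molar solubility. Then [Ag^+] = 2s and [SO4^2-] = s.
Substituting: Ksp = (2s)^2s = 4s^3
s^3 = 2.8 x 10^-5 / 4, so s = 1.9 × 10^-2 M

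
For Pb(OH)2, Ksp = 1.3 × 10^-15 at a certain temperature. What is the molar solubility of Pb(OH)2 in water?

s ≈ 6.9 × 10^-6 M

Pb(OH)2(s) ⇌ Pb^2+ + 2 OH^-
Ksp = [Pb^2+][OH^-]^2
Let s = molar solubility. Then [Pb^2+] = s and [OH^-] = 2s.
Substituting: Ksp = s(2s)^2 = 4s^3
s^3 = 1.3 × 10^-15 / 4, so s = 6.9 × 10^-6 M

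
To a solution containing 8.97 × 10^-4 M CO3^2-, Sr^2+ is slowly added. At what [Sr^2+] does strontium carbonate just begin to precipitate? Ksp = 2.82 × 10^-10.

3.14 x 10^-7 M

SrCO3(s) ⇌ Sr^2+ + CO3^2-
Ksp = [Sr^2+][CO3^2-]
Precipitation begins when Q = Ksp. With [CO3^2-] = 8.97 × 10^-4 M:
2.82 × 10^-10 = (8.97 × 10^-4) × [Sr^2+]
[Sr^2+] = (2.82 × 10^-10 / 8.97 x 10^-4) = 3.14 × 10^-7 M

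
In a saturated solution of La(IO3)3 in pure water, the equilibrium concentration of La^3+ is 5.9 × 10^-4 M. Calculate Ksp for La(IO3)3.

3.3 × 10^-12

La(IO3)3(s) ⇌ La^3+(aq) + 3 IO3^-(aq)
Stoichiometry gives [IO3^-] = (3/1)[La^3+] = 1.77 × 10^-3 M.
Ksp = [La^3+][IO3^-]^3
Ksp = 5.9 × 10^-4 × (1.77 × 10^-3)^3 = 3.3 × 10^-12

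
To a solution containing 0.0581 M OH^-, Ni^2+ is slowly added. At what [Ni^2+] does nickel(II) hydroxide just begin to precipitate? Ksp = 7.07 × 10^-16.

Ni(OH)2(s) ⇌ Ni^2+(aq) + 2 OH^-(aq)
Ksp = [Ni^2+][OH^-]^2
Precipitation begins when Q = Ksp. With [OH^-] = 0.0581 M:
7.07 × 10^-16 = (0.0581)^2 × [Ni^2+]
[Ni^2+] = (7.07 × 10^-16 / 3.376 × 10^-3) = 2.09 x 10^-13 M

2.09 × 10^-13 M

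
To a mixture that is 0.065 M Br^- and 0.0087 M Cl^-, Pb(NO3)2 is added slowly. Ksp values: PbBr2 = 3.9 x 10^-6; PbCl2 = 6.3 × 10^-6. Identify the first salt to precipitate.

PbBr2

Precipitation of each salt starts when its ion product equals its Ksp.
For PbBr2: 3.9 x 10^-6 = (0.065)^2 × [Pb^2+]  ⇒  [Pb^2+] = 9.2 × 10^-4 M.
For PbCl2: 6.3 × 10^-6 = (0.0087)^2 × [Pb^2+]  ⇒  [Pb^2+] = 8.3 x 10^-2 M.
The salt with the lower threshold [Pb^2+] precipitates first: PbBr2.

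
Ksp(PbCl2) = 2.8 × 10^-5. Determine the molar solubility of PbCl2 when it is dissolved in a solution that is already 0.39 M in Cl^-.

1.8e-4 M

PbCl2(s) ⇌ Pb^2+ + 2 Cl^-
Ksp = [Pb^2+][Cl^-]^2
Let s = moles of PbCl2 that dissolve per litre. [Pb^2+] = s, [Cl^-] = 0.39 + 2s ≈ 0.39 (common-ion effect: Cl^- is already 0.39 M).
Ksp ≈ s × (0.39)^2
s = 1.8 × 10^-4 M
Check: 2s = 3.7 × 10^-4 ≪ 0.39, so the approximation is valid.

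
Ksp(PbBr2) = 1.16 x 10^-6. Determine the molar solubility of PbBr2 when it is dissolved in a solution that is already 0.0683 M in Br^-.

s ≈ 2.49 × 10^-4 M

PbBr2(s) ⇌ Pb^2+(aq) + 2 Br^-(aq)
Ksp = [Pb^2+][Br^-]^2
Let s be the molar solubility in this solution. [Pb^2+] = s, [Br^-] = 0.0683 + 2s ≈ 0.0683 (since the Br^- already present dominates).
Ksp ≈ s × (0.0683)^2
s = 2.49 × 10^-4 M
Check: 2s = 5.0 × 10^-4 ≪ 0.0683, so the approximation is valid.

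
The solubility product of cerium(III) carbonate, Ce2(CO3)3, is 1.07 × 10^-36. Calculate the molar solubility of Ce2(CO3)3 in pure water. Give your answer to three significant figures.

Ce2(CO3)3(s) ⇌ 2 Ce^3+ + 3 CO3^2-
Ksp = [Ce^3+]^2[CO3^2-]^3
If s mol/L of Ce2(CO3)3 dissolves, [Ce^3+] = 2s and [CO3^2-] = 3s.
Ksp = (2s)^2(3s)^3 = 108s^5
s = (1.07 × 10^-36 / 108)^(1/5) = 2.51 × 10^-8 M

s = 2.51 x 10^-8 M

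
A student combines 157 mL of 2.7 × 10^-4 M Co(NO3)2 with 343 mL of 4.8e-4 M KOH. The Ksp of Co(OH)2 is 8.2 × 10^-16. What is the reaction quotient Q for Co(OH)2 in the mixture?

Total volume = 157 + 343 = 500 mL.
[Co^2+] = 2.7 × 10^-4 × (157/500) = 8.48 × 10^-5 M
[OH^-] = 4.8 x 10^-4 × (343/500) = 3.29 x 10^-4 M
Co(OH)2(s) ⇌ Co^2+ + 2 OH^-, so Q = [Co^2+][OH^-]^2
Q = (8.48 x 10^-5)(3.29 × 10^-4)^2 = 9.2 × 10^-12
Q > Ksp, so Co(OH)2 will precipitate.

Q = 9.2 x 10^-12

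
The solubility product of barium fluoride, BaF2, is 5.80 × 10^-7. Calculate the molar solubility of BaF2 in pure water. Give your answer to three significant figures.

5.25 x 10^-3 M

BaF2(s) ⇌ Ba^2+(aq) + 2 F^-(aq)
Ksp = [Ba^2+][F^-]^2
For each mole of BaF2 that dissolves: [Ba^2+] = s, [F^-] = 2s.
Substituting: Ksp = s(2s)^2 = 4s^3
Solving, s = (5.80 × 10^-7/4)^(1/3) = 5.25 x 10^-3 M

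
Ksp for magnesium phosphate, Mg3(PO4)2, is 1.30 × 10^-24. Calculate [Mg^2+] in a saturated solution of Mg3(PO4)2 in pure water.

[Mg^2+] = 1.96 × 10^-5 M

Mg3(PO4)2(s) <=> 3 Mg^2+ + 2 PO4^3-
Ksp = [Mg^2+]^3[PO4^3-]^2
For each mole of Mg3(PO4)2 that dissolves: [Mg^2+] = 3s, [PO4^3-] = 2s.
Ksp = (3s)^3(2s)^2 = 108s^5
s = (1.30 × 10^-24 / 108)^(1/5) = 6.548 × 10^-6 M
[Mg^2+] = 3s = 1.96 × 10^-5 M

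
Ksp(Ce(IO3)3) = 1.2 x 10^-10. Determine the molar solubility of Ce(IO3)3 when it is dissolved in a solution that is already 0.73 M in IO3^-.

Ce(IO3)3(s) ⇌ Ce^3+ + 3 IO3^-
Ksp = [Ce^3+][IO3^-]^3
Let s be the molar solubility in this solution. [Ce^3+] = s, [IO3^-] = 0.73 + 3s ≈ 0.73 (Ksp is small, so little additional dissolves).
Ksp ≈ s × (0.73)^3
s = 3.1 × 10^-10 M
Check: 3s = 9.3 × 10^-10 ≪ 0.73, so the approximation is valid.

s = 3.1 × 10^-10 M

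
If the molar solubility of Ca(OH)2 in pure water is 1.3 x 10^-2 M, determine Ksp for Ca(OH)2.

Ca(OH)2(s) <=> Ca^2+(aq) + 2 OH^-(aq)
For each mole of Ca(OH)2 that dissolves: [Ca^2+] = s, [OH^-] = 2s.
Ksp = [Ca^2+][OH^-]^2
Substituting: Ksp = s(2s)^2 = 4s^3
With s = 1.3 × 10^-2: Ksp = 8.8 x 10^-6

Ksp = 8.8 × 10^-6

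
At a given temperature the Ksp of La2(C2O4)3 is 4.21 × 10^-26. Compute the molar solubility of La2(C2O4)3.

La2(C2O4)3(s) <=> 2 La^3+ + 3 C2O4^2-
Ksp = [La^3+]^2[C2O4^2-]^3
Let s = molar solubility. Then [La^3+] = 2s and [C2O4^2-] = 3s.
So Ksp = (2s)^2 × (3s)^3 = 108s^5
s^5 = 4.21 × 10^-26 / 108, so s = 3.30 × 10^-6 M

s ≈ 3.30 × 10^-6 M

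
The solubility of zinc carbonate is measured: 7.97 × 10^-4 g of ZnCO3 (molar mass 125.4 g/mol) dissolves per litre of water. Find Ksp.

Molar solubility s = (7.97 x 10^-4 g/L) / (125.4 g/mol) = 6.356 x 10^-6 M.
ZnCO3(s) ⇌ Zn^2+(aq) + CO3^2-(aq)
If s mol/L of ZnCO3 dissolves, [Zn^2+] = s and [CO3^2-] = s.
Ksp = [Zn^2+][CO3^2-]
Ksp = s^2
Ksp = (6.356 × 10^-6)^2 = 4.04 × 10^-11

4.04e-11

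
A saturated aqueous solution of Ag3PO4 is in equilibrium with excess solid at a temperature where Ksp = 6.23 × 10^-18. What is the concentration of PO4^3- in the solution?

2.19 x 10^-5 M

Ag3PO4(s) <=> 3 Ag^+(aq) + PO4^3-(aq)
Ksp = [Ag^+]^3[PO4^3-]
For each mole of Ag3PO4 that dissolves: [Ag^+] = 3s, [PO4^3-] = s.
Ksp = (3s)^3s = 27s^4
Solving, s = (6.23 × 10^-18/27)^(1/4) = 2.192 × 10^-5 M
[PO4^3-] = s = 2.19 × 10^-5 M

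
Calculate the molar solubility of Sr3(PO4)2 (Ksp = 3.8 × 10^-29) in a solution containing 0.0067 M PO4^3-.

s ≈ 3.2 × 10^-9 M

Sr3(PO4)2(s) <=> 3 Sr^2+ + 2 PO4^3-
Ksp = [Sr^2+]^3[PO4^3-]^2
Let s be the molar solubility in this solution. [Sr^2+] = 3s, [PO4^3-] = 0.0067 + 2s ≈ 0.0067 (since the PO4^3- already present dominates).
Ksp ≈ (3s)^3 × (0.0067)^2
s = 3.2 × 10^-9 M
Check: 2s = 6.3 × 10^-9 ≪ 0.0067, so the approximation is valid.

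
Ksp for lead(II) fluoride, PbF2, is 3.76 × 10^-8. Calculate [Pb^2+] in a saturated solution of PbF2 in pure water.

PbF2(s) ⇌ Pb^2+(aq) + 2 F^-(aq)
Ksp = [Pb^2+][F^-]^2
With molar solubility s: [Pb^2+] = s, [F^-] = 2s.
Ksp = s(2s)^2 = 4s^3
s = (3.76 × 10^-8 / 4)^(1/3) = 2.110 × 10^-3 M
[Pb^2+] = s = 2.11 × 10^-3 M

[Pb^2+] = 2.11e-3 M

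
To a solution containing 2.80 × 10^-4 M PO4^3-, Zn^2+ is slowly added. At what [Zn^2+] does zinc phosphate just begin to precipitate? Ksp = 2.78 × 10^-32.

7.08 x 10^-9 M

Zn3(PO4)2(s) <=> 3 Zn^2+(aq) + 2 PO4^3-(aq)
Ksp = [Zn^2+]^3[PO4^3-]^2
Precipitation begins when Q = Ksp. With [PO4^3-] = 2.80 × 10^-4 M:
2.78 × 10^-32 = (2.80 × 10^-4)^2 × [Zn^2+]^3
[Zn^2+] = (2.78 × 10^-32 / 7.840 × 10^-8)^(1/3) = 7.08 × 10^-9 M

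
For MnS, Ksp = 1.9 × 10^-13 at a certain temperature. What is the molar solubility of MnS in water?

MnS(s) <=> Mn^2+ + S^2-
Ksp = [Mn^2+][S^2-]
For each mole of MnS that dissolves: [Mn^2+] = s, [S^2-] = s.
Ksp = s × s = s^2
s = √(1.9 × 10^-13) = 4.4 × 10^-7 M

s ≈ 4.4 × 10^-7 M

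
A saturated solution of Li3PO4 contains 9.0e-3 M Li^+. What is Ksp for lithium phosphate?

Li3PO4(s) ⇌ 3 Li^+(aq) + PO4^3-(aq)
Stoichiometry gives [PO4^3-] = (1/3)[Li^+] = 3.00 × 10^-3 M.
Ksp = [Li^+]^3[PO4^3-]
Ksp = (9.0 × 10^-3)^3 × 3.00 x 10^-3 = 2.2 x 10^-9

Ksp ≈ 2.2 x 10^-9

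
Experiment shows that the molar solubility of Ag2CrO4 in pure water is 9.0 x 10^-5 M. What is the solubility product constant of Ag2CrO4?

2.9 × 10^-12

Ag2CrO4(s) <=> 2 Ag^+(aq) + CrO4^2-(aq)
With molar solubility s: [Ag^+] = 2s, [CrO4^2-] = s.
Ksp = [Ag^+]^2[CrO4^2-]
Ksp = (2s)^2s = 4s^3
Ksp = 4 × (9.0 x 10^-5)^3 = 2.9 × 10^-12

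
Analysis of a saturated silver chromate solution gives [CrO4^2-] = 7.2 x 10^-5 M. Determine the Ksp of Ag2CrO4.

Ag2CrO4(s) ⇌ 2 Ag^+(aq) + CrO4^2-(aq)
Stoichiometry gives [Ag^+] = (2/1)[CrO4^2-] = 1.44 x 10^-4 M.
Ksp = [Ag^+]^2[CrO4^2-]
Ksp = (1.44 × 10^-4)^2 × 7.2 × 10^-5 = 1.5 × 10^-12

Ksp ≈ 1.5e-12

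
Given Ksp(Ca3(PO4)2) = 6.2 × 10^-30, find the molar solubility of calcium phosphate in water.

s ≈ 5.6e-7 M

Ca3(PO4)2(s) ⇌ 3 Ca^2+(aq) + 2 PO4^3-(aq)
Ksp = [Ca^2+]^3[PO4^3-]^2
Let s = molar solubility. Then [Ca^2+] = 3s and [PO4^3-] = 2s.
Substituting: Ksp = (3s)^3(2s)^2 = 108s^5
Solving, s = (6.2 × 10^-30/108)^(1/5) = 5.6 x 10^-7 M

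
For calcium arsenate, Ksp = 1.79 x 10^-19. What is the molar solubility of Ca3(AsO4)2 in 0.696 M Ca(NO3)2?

s = 3.64 × 10^-10 M

Ca3(AsO4)2(s) <=> 3 Ca^2+(aq) + 2 AsO4^3-(aq)
Ksp = [Ca^2+]^3[AsO4^3-]^2
Let s be the molar solubility in this solution. [Ca^2+] = 0.696 + 3s ≈ 0.696, [AsO4^3-] = 2s (Ksp is small, so little additional dissolves).
Ksp ≈ (0.696)^3 × (2s)^2
s = 3.64 x 10^-10 M
Check: 3s = 1.1 × 10^-9 ≪ 0.696, so the approximation is valid.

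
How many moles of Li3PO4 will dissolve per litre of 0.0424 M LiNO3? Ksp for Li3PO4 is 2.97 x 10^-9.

Li3PO4(s) ⇌ 3 Li^+ + PO4^3-
Ksp = [Li^+]^3[PO4^3-]
If s mol/L dissolves here, [Li^+] = 0.0424 + 3s ≈ 0.0424, [PO4^3-] = s (common-ion effect: Li^+ is already 0.0424 M).
Ksp ≈ (0.0424)^3 × s
s = 3.90 × 10^-5 M
Check: 3s = 1.2 × 10^-4 ≪ 0.0424, so the approximation is valid.

3.90e-5 M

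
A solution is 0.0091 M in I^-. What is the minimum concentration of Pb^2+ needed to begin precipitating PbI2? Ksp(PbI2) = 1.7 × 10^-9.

[Pb^2+] = 2.1e-5 M

PbI2(s) ⇌ Pb^2+(aq) + 2 I^-(aq)
Ksp = [Pb^2+][I^-]^2
Precipitation begins when Q = Ksp. With [I^-] = 0.0091 M:
1.7 × 10^-9 = (0.0091)^2 × [Pb^2+]
[Pb^2+] = (1.7 × 10^-9 / 8.28 × 10^-5) = 2.1 x 10^-5 M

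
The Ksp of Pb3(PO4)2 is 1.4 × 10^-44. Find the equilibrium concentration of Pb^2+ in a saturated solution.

[Pb^2+] ≈ 2.0e-9 M

Pb3(PO4)2(s) ⇌ 3 Pb^2+ + 2 PO4^3-
Ksp = [Pb^2+]^3[PO4^3-]^2
For each mole of Pb3(PO4)2 that dissolves: [Pb^2+] = 3s, [PO4^3-] = 2s.
Substituting: Ksp = (3s)^3(2s)^2 = 108s^5
s^5 = 1.4 × 10^-44 / 108, so s = 6.65 × 10^-10 M
[Pb^2+] = 3s = 2.0 × 10^-9 M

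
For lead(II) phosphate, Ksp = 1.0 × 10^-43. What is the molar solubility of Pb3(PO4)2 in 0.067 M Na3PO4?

Pb3(PO4)2(s) ⇌ 3 Pb^2+ + 2 PO4^3-
Ksp = [Pb^2+]^3[PO4^3-]^2
If s mol/L dissolves here, [Pb^2+] = 3s, [PO4^3-] = 0.067 + 2s ≈ 0.067 (Ksp is small, so little additional dissolves).
Ksp ≈ (3s)^3 × (0.067)^2
s = 9.4 × 10^-15 M
Check: 2s = 1.9 x 10^-14 ≪ 0.067, so the approximation is valid.

s ≈ 9.4e-15 M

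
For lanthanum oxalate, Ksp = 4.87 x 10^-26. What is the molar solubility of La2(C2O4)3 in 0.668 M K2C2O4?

s ≈ 2.02e-13 M

La2(C2O4)3(s) ⇌ 2 La^3+(aq) + 3 C2O4^2-(aq)
Ksp = [La^3+]^2[C2O4^2-]^3
Let s be the molar solubility in this solution. [La^3+] = 2s, [C2O4^2-] = 0.668 + 3s ≈ 0.668 (common-ion effect: C2O4^2- is already 0.668 M).
Ksp ≈ (2s)^2 × (0.668)^3
s = 2.02 × 10^-13 M
Check: 3s = 6.1 × 10^-13 ≪ 0.668, so the approximation is valid.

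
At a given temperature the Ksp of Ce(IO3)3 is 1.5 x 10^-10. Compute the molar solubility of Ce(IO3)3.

Ce(IO3)3(s) ⇌ Ce^3+ + 3 IO3^-
Ksp = [Ce^3+][IO3^-]^3
With molar solubility s: [Ce^3+] = s, [IO3^-] = 3s.
So Ksp = s × (3s)^3 = 27s^4
s = (1.5 x 10^-10 / 27)^(1/4) = 1.5 × 10^-3 M

s ≈ 1.5e-3 M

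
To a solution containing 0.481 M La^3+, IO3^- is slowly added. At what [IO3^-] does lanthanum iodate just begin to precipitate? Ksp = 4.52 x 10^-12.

La(IO3)3(s) <=> La^3+ + 3 IO3^-
Ksp = [La^3+][IO3^-]^3
Precipitation begins when Q = Ksp. With [La^3+] = 0.481 M:
4.52 x 10^-12 = (0.481) × [IO3^-]^3
[IO3^-] = (4.52 x 10^-12 / 4.81 × 10^-1)^(1/3) = 2.11 × 10^-4 M

[IO3^-] = 2.11 × 10^-4 M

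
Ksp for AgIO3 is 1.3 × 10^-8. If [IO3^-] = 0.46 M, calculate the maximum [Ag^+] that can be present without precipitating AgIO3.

[Ag^+] ≈ 2.8e-8 M

AgIO3(s) <=> Ag^+ + IO3^-
Ksp = [Ag^+][IO3^-]
Precipitation begins when Q = Ksp. With [IO3^-] = 0.46 M:
1.3 × 10^-8 = (0.46) × [Ag^+]
[Ag^+] = (1.3 × 10^-8 / 4.6 × 10^-1) = 2.8 × 10^-8 M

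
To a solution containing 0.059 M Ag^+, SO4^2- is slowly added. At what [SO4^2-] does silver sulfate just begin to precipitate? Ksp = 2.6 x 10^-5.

Ag2SO4(s) ⇌ 2 Ag^+ + SO4^2-
Ksp = [Ag^+]^2[SO4^2-]
Precipitation begins when Q = Ksp. With [Ag^+] = 0.059 M:
2.6 x 10^-5 = (0.059)^2 × [SO4^2-]
[SO4^2-] = (2.6 x 10^-5 / 3.48 x 10^-3) = 7.5 × 10^-3 M

7.5e-3 M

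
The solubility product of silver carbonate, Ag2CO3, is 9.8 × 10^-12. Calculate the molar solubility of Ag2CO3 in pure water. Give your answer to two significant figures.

Ag2CO3(s) ⇌ 2 Ag^+ + CO3^2-
Ksp = [Ag^+]^2[CO3^2-]
If s mol/L of Ag2CO3 dissolves, [Ag^+] = 2s and [CO3^2-] = s.
Substituting: Ksp = (2s)^2s = 4s^3
Solving, s = (9.8 × 10^-12/4)^(1/3) = 1.3 x 10^-4 M

s = 1.3e-4 M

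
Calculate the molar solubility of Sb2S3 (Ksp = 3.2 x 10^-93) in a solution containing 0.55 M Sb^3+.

7.3e-32 M

Sb2S3(s) ⇌ 2 Sb^3+ + 3 S^2-
Ksp = [Sb^3+]^2[S^2-]^3
Let s = moles of Sb2S3 that dissolve per litre. [Sb^3+] = 0.55 + 2s ≈ 0.55, [S^2-] = 3s (since the Sb^3+ already present dominates).
Ksp ≈ (0.55)^2 × (3s)^3
s = 7.3 × 10^-32 M
Check: 2s = 1.5 x 10^-31 ≪ 0.55, so the approximation is valid.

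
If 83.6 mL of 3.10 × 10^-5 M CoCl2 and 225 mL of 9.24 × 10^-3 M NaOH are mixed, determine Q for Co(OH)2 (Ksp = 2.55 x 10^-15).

Total volume = 83.6 + 225 = 308.6 mL.
[Co^2+] = 3.10 × 10^-5 × (83.6/308.6) = 8.398 × 10^-6 M
[OH^-] = 9.24 × 10^-3 × (225/308.6) = 6.737 x 10^-3 M
Co(OH)2(s) <=> Co^2+(aq) + 2 OH^-(aq), so Q = [Co^2+][OH^-]^2
Q = (8.398 × 10^-6)(6.737 × 10^-3)^2 = 3.81 x 10^-10
Q > Ksp, so Co(OH)2 will precipitate.

3.81 × 10^-10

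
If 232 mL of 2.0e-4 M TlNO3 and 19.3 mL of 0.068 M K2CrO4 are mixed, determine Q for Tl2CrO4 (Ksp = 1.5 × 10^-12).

Total volume = 232 + 19.3 = 251.3 mL.
[Tl^+] = 2.0 x 10^-4 × (232/251.3) = 1.85 × 10^-4 M
[CrO4^2-] = 6.8 × 10^-2 × (19.3/251.3) = 5.22 × 10^-3 M
Tl2CrO4(s) ⇌ 2 Tl^+(aq) + CrO4^2-(aq), so Q = [Tl^+]^2[CrO4^2-]
Q = (1.85 × 10^-4)^2(5.22 × 10^-3) = 1.8 × 10^-10
Q > Ksp, so Tl2CrO4 will precipitate.

Q ≈ 1.8 × 10^-10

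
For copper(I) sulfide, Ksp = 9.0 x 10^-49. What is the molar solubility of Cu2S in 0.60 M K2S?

Cu2S(s) ⇌ 2 Cu^+ + S^2-
Ksp = [Cu^+]^2[S^2-]
Let s = moles of Cu2S that dissolve per litre. [Cu^+] = 2s, [S^2-] = 0.60 + s ≈ 0.60 (common-ion effect: S^2- is already 0.60 M).
Ksp ≈ (2s)^2 × 0.60
s = 6.1 x 10^-25 M
Check: s = 6.1 × 10^-25 ≪ 0.60, so the approximation is valid.

s ≈ 6.1 × 10^-25 M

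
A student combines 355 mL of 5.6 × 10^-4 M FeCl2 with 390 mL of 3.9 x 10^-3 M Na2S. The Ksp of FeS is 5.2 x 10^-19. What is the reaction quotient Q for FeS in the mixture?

Total volume = 355 + 390 = 745 mL.
[Fe^2+] = 5.6 x 10^-4 × (355/745) = 2.67 × 10^-4 M
[S^2-] = 3.9 × 10^-3 × (390/745) = 2.04 × 10^-3 M
FeS(s) ⇌ Fe^2+(aq) + S^2-(aq), so Q = [Fe^2+][S^2-]
Q = (2.67 × 10^-4)(2.04 × 10^-3) = 5.4 x 10^-7
Q > Ksp, so FeS will precipitate.

Q = 5.4 × 10^-7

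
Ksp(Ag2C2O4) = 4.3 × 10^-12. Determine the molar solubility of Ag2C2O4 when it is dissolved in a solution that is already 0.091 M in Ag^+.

Ag2C2O4(s) <=> 2 Ag^+ + C2O4^2-
Ksp = [Ag^+]^2[C2O4^2-]
Let s = moles of Ag2C2O4 that dissolve per litre. [Ag^+] = 0.091 + 2s ≈ 0.091, [C2O4^2-] = s (Ksp is small, so little additional dissolves).
Ksp ≈ (0.091)^2 × s
s = 5.2 × 10^-10 M
Check: 2s = 1.0 x 10^-9 ≪ 0.091, so the approximation is valid.

s ≈ 5.2e-10 M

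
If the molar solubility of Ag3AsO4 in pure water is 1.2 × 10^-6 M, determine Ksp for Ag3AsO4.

5.6e-23

Ag3AsO4(s) ⇌ 3 Ag^+(aq) + AsO4^3-(aq)
For each mole of Ag3AsO4 that dissolves: [Ag^+] = 3s, [AsO4^3-] = s.
Ksp = [Ag^+]^3[AsO4^3-]
Ksp = (3s)^3s = 27s^4
Ksp = 27 × (1.2 × 10^-6)^4 = 5.6 × 10^-23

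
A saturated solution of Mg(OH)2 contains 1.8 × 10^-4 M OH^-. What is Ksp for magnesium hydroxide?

Ksp ≈ 2.9e-12

Mg(OH)2(s) ⇌ Mg^2+(aq) + 2 OH^-(aq)
Stoichiometry gives [Mg^2+] = (1/2)[OH^-] = 9.00 × 10^-5 M.
Ksp = [Mg^2+][OH^-]^2
Ksp = 9.00 × 10^-5 × (1.8 × 10^-4)^2 = 2.9 x 10^-12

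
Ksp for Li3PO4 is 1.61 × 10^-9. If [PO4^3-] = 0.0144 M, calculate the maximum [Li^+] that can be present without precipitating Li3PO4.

[Li^+] = 4.82e-3 M

Li3PO4(s) ⇌ 3 Li^+(aq) + PO4^3-(aq)
Ksp = [Li^+]^3[PO4^3-]
Precipitation begins when Q = Ksp. With [PO4^3-] = 0.0144 M:
1.61 × 10^-9 = (0.0144) × [Li^+]^3
[Li^+] = (1.61 × 10^-9 / 1.44 × 10^-2)^(1/3) = 4.82 × 10^-3 M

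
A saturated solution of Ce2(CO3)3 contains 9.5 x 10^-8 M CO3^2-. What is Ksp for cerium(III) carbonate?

Ce2(CO3)3(s) <=> 2 Ce^3+ + 3 CO3^2-
Stoichiometry gives [Ce^3+] = (2/3)[CO3^2-] = 6.33 × 10^-8 M.
Ksp = [Ce^3+]^2[CO3^2-]^3
Ksp = (6.33 × 10^-8)^2 × (9.5 × 10^-8)^3 = 3.4 × 10^-36

Ksp ≈ 3.4 x 10^-36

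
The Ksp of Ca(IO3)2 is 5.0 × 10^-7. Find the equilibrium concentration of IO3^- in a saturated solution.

Ca(IO3)2(s) ⇌ Ca^2+(aq) + 2 IO3^-(aq)
Ksp = [Ca^2+][IO3^-]^2
With molar solubility s: [Ca^2+] = s, [IO3^-] = 2s.
Ksp = s(2s)^2 = 4s^3
s = (5.0 × 10^-7 / 4)^(1/3) = 5.00 x 10^-3 M
[IO3^-] = 2s = 1.0 × 10^-2 M

0.010 M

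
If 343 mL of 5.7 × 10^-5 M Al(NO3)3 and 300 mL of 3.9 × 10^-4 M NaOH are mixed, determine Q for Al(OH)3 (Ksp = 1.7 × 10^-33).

Total volume = 343 + 300 = 643 mL.
[Al^3+] = 5.7 × 10^-5 × (343/643) = 3.04 × 10^-5 M
[OH^-] = 3.9 × 10^-4 × (300/643) = 1.82 × 10^-4 M
Al(OH)3(s) <=> Al^3+(aq) + 3 OH^-(aq), so Q = [Al^3+][OH^-]^3
Q = (3.04 × 10^-5)(1.82 x 10^-4)^3 = 1.8 x 10^-16
Q > Ksp, so Al(OH)3 will precipitate.

Q ≈ 1.8 × 10^-16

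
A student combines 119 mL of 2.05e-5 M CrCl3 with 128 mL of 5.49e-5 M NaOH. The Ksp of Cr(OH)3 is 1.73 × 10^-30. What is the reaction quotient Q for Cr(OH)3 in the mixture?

Q = 2.27e-19

Total volume = 119 + 128 = 247 mL.
[Cr^3+] = 2.05 × 10^-5 × (119/247) = 9.877 × 10^-6 M
[OH^-] = 5.49 × 10^-5 × (128/247) = 2.845 × 10^-5 M
Cr(OH)3(s) <=> Cr^3+ + 3 OH^-, so Q = [Cr^3+][OH^-]^3
Q = (9.877 x 10^-6)(2.845 × 10^-5)^3 = 2.27 × 10^-19
Q > Ksp, so Cr(OH)3 will precipitate.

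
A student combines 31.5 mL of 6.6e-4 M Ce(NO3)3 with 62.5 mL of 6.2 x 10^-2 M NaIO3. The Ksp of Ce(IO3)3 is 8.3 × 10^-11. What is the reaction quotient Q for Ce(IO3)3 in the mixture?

Total volume = 31.5 + 62.5 = 94 mL.
[Ce^3+] = 6.6 × 10^-4 × (31.5/94) = 2.21 × 10^-4 M
[IO3^-] = 6.2 × 10^-2 × (62.5/94) = 4.12 × 10^-2 M
Ce(IO3)3(s) <=> Ce^3+(aq) + 3 IO3^-(aq), so Q = [Ce^3+][IO3^-]^3
Q = (2.21 × 10^-4)(4.12 x 10^-2)^3 = 1.5 x 10^-8
Q > Ksp, so Ce(IO3)3 will precipitate.

Q ≈ 1.5 × 10^-8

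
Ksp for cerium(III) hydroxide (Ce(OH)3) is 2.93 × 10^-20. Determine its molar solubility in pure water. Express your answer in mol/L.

s ≈ 5.74 × 10^-6 M

Ce(OH)3(s) ⇌ Ce^3+ + 3 OH^-
Ksp = [Ce^3+][OH^-]^3
For each mole of Ce(OH)3 that dissolves: [Ce^3+] = s, [OH^-] = 3s.
So Ksp = s × (3s)^3 = 27s^4
s = (2.93 × 10^-20 / 27)^(1/4) = 5.74 × 10^-6 M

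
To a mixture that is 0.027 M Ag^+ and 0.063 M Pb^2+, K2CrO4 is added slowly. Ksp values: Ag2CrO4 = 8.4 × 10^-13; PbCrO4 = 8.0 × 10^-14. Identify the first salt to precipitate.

PbCrO4

Precipitation of each salt starts when its ion product equals its Ksp.
For Ag2CrO4: 8.4 × 10^-13 = (0.027)^2 × [CrO4^2-]  ⇒  [CrO4^2-] = 1.2 × 10^-9 M.
For PbCrO4: 8.0 × 10^-14 = 0.063 × [CrO4^2-]  ⇒  [CrO4^2-] = 1.3 x 10^-12 M.
The salt with the lower threshold [CrO4^2-] precipitates first: PbCrO4.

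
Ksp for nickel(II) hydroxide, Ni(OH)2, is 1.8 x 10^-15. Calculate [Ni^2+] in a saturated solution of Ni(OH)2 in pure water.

[Ni^2+] = 7.7 × 10^-6 M

Ni(OH)2(s) ⇌ Ni^2+(aq) + 2 OH^-(aq)
Ksp = [Ni^2+][OH^-]^2
For each mole of Ni(OH)2 that dissolves: [Ni^2+] = s, [OH^-] = 2s.
Substituting: Ksp = s(2s)^2 = 4s^3
s^3 = 1.8 x 10^-15 / 4, so s = 7.66 × 10^-6 M
[Ni^2+] = s = 7.7 × 10^-6 M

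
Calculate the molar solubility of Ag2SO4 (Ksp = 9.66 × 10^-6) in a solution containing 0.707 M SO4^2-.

Ag2SO4(s) ⇌ 2 Ag^+(aq) + SO4^2-(aq)
Ksp = [Ag^+]^2[SO4^2-]
Let s = moles of Ag2SO4 that dissolve per litre. [Ag^+] = 2s, [SO4^2-] = 0.707 + s ≈ 0.707 (Ksp is small, so little additional dissolves).
Ksp ≈ (2s)^2 × 0.707
s = 1.85 × 10^-3 M
Check: s = 1.8 × 10^-3 ≪ 0.707, so the approximation is valid.

s = 1.85 × 10^-3 M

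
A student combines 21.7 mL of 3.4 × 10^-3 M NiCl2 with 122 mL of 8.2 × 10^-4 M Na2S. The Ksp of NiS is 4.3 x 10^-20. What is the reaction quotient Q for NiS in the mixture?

Q ≈ 3.6 × 10^-7

Total volume = 21.7 + 122 = 143.7 mL.
[Ni^2+] = 3.4 × 10^-3 × (21.7/143.7) = 5.13 x 10^-4 M
[S^2-] = 8.2 × 10^-4 × (122/143.7) = 6.96 x 10^-4 M
NiS(s) <=> Ni^2+ + S^2-, so Q = [Ni^2+][S^2-]
Q = (5.13 x 10^-4)(6.96 x 10^-4) = 3.6 × 10^-7
Q > Ksp, so NiS will precipitate.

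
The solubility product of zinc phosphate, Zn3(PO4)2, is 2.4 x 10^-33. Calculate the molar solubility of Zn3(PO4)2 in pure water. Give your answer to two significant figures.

s ≈ 1.2 x 10^-7 M

Zn3(PO4)2(s) <=> 3 Zn^2+(aq) + 2 PO4^3-(aq)
Ksp = [Zn^2+]^3[PO4^3-]^2
If s mol/L of Zn3(PO4)2 dissolves, [Zn^2+] = 3s and [PO4^3-] = 2s.
Ksp = (3s)^3(2s)^2 = 108s^5
s^5 = 2.4 x 10^-33 / 108, so s = 1.2 × 10^-7 M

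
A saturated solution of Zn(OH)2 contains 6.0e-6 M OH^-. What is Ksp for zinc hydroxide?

Zn(OH)2(s) ⇌ Zn^2+(aq) + 2 OH^-(aq)
Stoichiometry gives [Zn^2+] = (1/2)[OH^-] = 3.00 x 10^-6 M.
Ksp = [Zn^2+][OH^-]^2
Ksp = 3.00 × 10^-6 × (6.0 × 10^-6)^2 = 1.1 × 10^-16

1.1e-16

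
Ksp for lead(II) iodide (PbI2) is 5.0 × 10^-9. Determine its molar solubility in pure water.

1.1 × 10^-3 M

PbI2(s) ⇌ Pb^2+(aq) + 2 I^-(aq)
Ksp = [Pb^2+][I^-]^2
Let s = molar solubility. Then [Pb^2+] = s and [I^-] = 2s.
Substituting: Ksp = s(2s)^2 = 4s^3
s^3 = 5.0 × 10^-9 / 4, so s = 1.1 × 10^-3 M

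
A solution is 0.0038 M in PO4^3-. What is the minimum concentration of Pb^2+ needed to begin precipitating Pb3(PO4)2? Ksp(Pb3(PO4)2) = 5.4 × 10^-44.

Pb3(PO4)2(s) ⇌ 3 Pb^2+(aq) + 2 PO4^3-(aq)
Ksp = [Pb^2+]^3[PO4^3-]^2
Precipitation begins when Q = Ksp. With [PO4^3-] = 0.0038 M:
5.4 × 10^-44 = (0.0038)^2 × [Pb^2+]^3
[Pb^2+] = (5.4 × 10^-44 / 1.44 × 10^-5)^(1/3) = 1.6 × 10^-13 M

[Pb^2+] = 1.6 x 10^-13 M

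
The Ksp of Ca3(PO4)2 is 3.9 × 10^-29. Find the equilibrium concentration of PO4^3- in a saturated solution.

Ca3(PO4)2(s) ⇌ 3 Ca^2+(aq) + 2 PO4^3-(aq)
Ksp = [Ca^2+]^3[PO4^3-]^2
With molar solubility s: [Ca^2+] = 3s, [PO4^3-] = 2s.
So Ksp = (3s)^3 × (2s)^2 = 108s^5
s = (3.9 × 10^-29 / 108)^(1/5) = 8.16 × 10^-7 M
[PO4^3-] = 2s = 1.6 × 10^-6 M

[PO4^3-] = 1.6 × 10^-6 M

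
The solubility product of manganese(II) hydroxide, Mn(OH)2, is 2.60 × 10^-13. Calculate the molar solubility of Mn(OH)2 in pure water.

4.02 x 10^-5 M

Mn(OH)2(s) <=> Mn^2+(aq) + 2 OH^-(aq)
Ksp = [Mn^2+][OH^-]^2
Let s = molar solubility. Then [Mn^2+] = s and [OH^-] = 2s.
So Ksp = s × (2s)^2 = 4s^3
s^3 = 2.60 × 10^-13 / 4, so s = 4.02 × 10^-5 M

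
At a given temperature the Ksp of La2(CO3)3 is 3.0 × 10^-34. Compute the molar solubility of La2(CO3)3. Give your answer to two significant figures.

La2(CO3)3(s) ⇌ 2 La^3+ + 3 CO3^2-
Ksp = [La^3+]^2[CO3^2-]^3
Let s = molar solubility. Then [La^3+] = 2s and [CO3^2-] = 3s.
Substituting: Ksp = (2s)^2(3s)^3 = 108s^5
s^5 = 3.0 × 10^-34 / 108, so s = 7.7 x 10^-8 M

s = 7.7e-8 M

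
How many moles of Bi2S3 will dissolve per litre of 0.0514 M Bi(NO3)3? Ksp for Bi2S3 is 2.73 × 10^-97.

Bi2S3(s) <=> 2 Bi^3+(aq) + 3 S^2-(aq)
Ksp = [Bi^3+]^2[S^2-]^3
Let s be the molar solubility in this solution. [Bi^3+] = 0.0514 + 2s ≈ 0.0514, [S^2-] = 3s (common-ion effect: Bi^3+ is already 0.0514 M).
Ksp ≈ (0.0514)^2 × (3s)^3
s = 1.56 × 10^-32 M
Check: 2s = 3.1 × 10^-32 ≪ 0.0514, so the approximation is valid.

s = 1.56 x 10^-32 M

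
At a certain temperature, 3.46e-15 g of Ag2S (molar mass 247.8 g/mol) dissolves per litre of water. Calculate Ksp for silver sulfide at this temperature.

Molar solubility s = (3.46 x 10^-15 g/L) / (247.8 g/mol) = 1.396 × 10^-17 M.
Ag2S(s) <=> 2 Ag^+ + S^2-
For each mole of Ag2S that dissolves: [Ag^+] = 2s, [S^2-] = s.
Ksp = [Ag^+]^2[S^2-]
Substituting: Ksp = (2s)^2s = 4s^3
Ksp = 4 × (1.396 × 10^-17)^3 = 1.09 × 10^-50

Ksp ≈ 1.09 × 10^-50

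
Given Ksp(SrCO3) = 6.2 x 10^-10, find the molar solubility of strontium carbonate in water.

s ≈ 2.5 x 10^-5 M

SrCO3(s) ⇌ Sr^2+ + CO3^2-
Ksp = [Sr^2+][CO3^2-]
If s mol/L of SrCO3 dissolves, [Sr^2+] = s and [CO3^2-] = s.
Ksp = (s)(s) = s^2
s = √(6.2 x 10^-10) = 2.5 × 10^-5 M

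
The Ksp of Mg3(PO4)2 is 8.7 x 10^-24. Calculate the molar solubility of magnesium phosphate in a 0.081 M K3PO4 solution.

Mg3(PO4)2(s) ⇌ 3 Mg^2+ + 2 PO4^3-
Ksp = [Mg^2+]^3[PO4^3-]^2
Let s be the molar solubility in this solution. [Mg^2+] = 3s, [PO4^3-] = 0.081 + 2s ≈ 0.081 (common-ion effect: PO4^3- is already 0.081 M).
Ksp ≈ (3s)^3 × (0.081)^2
s = 3.7 × 10^-8 M
Check: 2s = 7.3 × 10^-8 ≪ 0.081, so the approximation is valid.

s ≈ 3.7 x 10^-8 M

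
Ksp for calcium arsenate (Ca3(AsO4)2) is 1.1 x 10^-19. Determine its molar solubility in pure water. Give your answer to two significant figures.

s ≈ 6.3 × 10^-5 M

Ca3(AsO4)2(s) <=> 3 Ca^2+(aq) + 2 AsO4^3-(aq)
Ksp = [Ca^2+]^3[AsO4^3-]^2
For each mole of Ca3(AsO4)2 that dissolves: [Ca^2+] = 3s, [AsO4^3-] = 2s.
Substituting: Ksp = (3s)^3(2s)^2 = 108s^5
s = (1.1 x 10^-19 / 108)^(1/5) = 6.3 × 10^-5 M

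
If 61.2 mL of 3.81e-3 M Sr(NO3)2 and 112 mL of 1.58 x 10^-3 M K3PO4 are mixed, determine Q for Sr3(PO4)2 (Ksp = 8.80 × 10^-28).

Q ≈ 2.55 x 10^-15

Total volume = 61.2 + 112 = 173.2 mL.
[Sr^2+] = 3.81 × 10^-3 × (61.2/173.2) = 1.346 x 10^-3 M
[PO4^3-] = 1.58 x 10^-3 × (112/173.2) = 1.022 x 10^-3 M
Sr3(PO4)2(s) ⇌ 3 Sr^2+ + 2 PO4^3-, so Q = [Sr^2+]^3[PO4^3-]^2
Q = (1.346 × 10^-3)^3(1.022 × 10^-3)^2 = 2.55 × 10^-15
Q > Ksp, so Sr3(PO4)2 will precipitate.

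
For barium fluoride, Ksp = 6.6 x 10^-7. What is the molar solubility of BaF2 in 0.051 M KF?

BaF2(s) ⇌ Ba^2+ + 2 F^-
Ksp = [Ba^2+][F^-]^2
If s mol/L dissolves here, [Ba^2+] = s, [F^-] = 0.051 + 2s ≈ 0.051 (since F^- from KF dominates).
Ksp ≈ s × (0.051)^2
s = 2.5 × 10^-4 M
Check: 2s = 5.1 × 10^-4 ≪ 0.051, so the approximation is valid.

s ≈ 2.5e-4 M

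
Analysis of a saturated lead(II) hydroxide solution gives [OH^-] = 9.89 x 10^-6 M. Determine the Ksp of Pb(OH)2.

Ksp ≈ 4.84 × 10^-16

Pb(OH)2(s) <=> Pb^2+(aq) + 2 OH^-(aq)
Stoichiometry gives [Pb^2+] = (1/2)[OH^-] = 4.945 x 10^-6 M.
Ksp = [Pb^2+][OH^-]^2
Ksp = 4.945 x 10^-6 × (9.89 × 10^-6)^2 = 4.84 × 10^-16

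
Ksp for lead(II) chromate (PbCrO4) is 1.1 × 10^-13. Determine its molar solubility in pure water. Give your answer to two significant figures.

PbCrO4(s) <=> Pb^2+ + CrO4^2-
Ksp = [Pb^2+][CrO4^2-]
Let s = molar solubility. Then [Pb^2+] = s and [CrO4^2-] = s.
Ksp = s × s = s^2
s = (1.1 × 10^-13)^(1/2) = 3.3 × 10^-7 M

3.3 × 10^-7 M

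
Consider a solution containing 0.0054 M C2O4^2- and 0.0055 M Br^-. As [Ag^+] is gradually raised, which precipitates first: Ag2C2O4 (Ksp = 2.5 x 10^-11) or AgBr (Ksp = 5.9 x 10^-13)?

AgBr

Precipitation of each salt starts when its ion product equals its Ksp.
For Ag2C2O4: 2.5 x 10^-11 = 0.0054 × [Ag^+]^2  ⇒  [Ag^+] = 6.8 × 10^-5 M.
For AgBr: 5.9 x 10^-13 = 0.0055 × [Ag^+]  ⇒  [Ag^+] = 1.1 × 10^-10 M.
The salt with the lower threshold [Ag^+] precipitates first: AgBr.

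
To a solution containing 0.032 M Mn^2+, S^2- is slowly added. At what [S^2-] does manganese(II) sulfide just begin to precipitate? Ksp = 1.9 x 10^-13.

MnS(s) ⇌ Mn^2+ + S^2-
Ksp = [Mn^2+][S^2-]
Precipitation begins when Q = Ksp. With [Mn^2+] = 0.032 M:
1.9 x 10^-13 = (0.032) × [S^2-]
[S^2-] = (1.9 x 10^-13 / 3.2 x 10^-2) = 5.9 x 10^-12 M

5.9e-12 M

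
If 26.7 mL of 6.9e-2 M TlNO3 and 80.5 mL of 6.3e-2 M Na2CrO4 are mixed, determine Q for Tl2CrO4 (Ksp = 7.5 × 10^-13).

Q ≈ 1.4e-5

Total volume = 26.7 + 80.5 = 107.2 mL.
[Tl^+] = 6.9 × 10^-2 × (26.7/107.2) = 1.72 × 10^-2 M
[CrO4^2-] = 6.3 × 10^-2 × (80.5/107.2) = 4.73 × 10^-2 M
Tl2CrO4(s) ⇌ 2 Tl^+(aq) + CrO4^2-(aq), so Q = [Tl^+]^2[CrO4^2-]
Q = (1.72 × 10^-2)^2(4.73 × 10^-2) = 1.4 × 10^-5
Q > Ksp, so Tl2CrO4 will precipitate.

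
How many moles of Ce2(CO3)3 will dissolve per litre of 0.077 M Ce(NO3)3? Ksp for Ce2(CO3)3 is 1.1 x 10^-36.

Ce2(CO3)3(s) ⇌ 2 Ce^3+(aq) + 3 CO3^2-(aq)
Ksp = [Ce^3+]^2[CO3^2-]^3
Let s = moles of Ce2(CO3)3 that dissolve per litre. [Ce^3+] = 0.077 + 2s ≈ 0.077, [CO3^2-] = 3s (Ksp is small, so little additional dissolves).
Ksp ≈ (0.077)^2 × (3s)^3
s = 1.9 × 10^-12 M
Check: 2s = 3.8 x 10^-12 ≪ 0.077, so the approximation is valid.

1.9e-12 M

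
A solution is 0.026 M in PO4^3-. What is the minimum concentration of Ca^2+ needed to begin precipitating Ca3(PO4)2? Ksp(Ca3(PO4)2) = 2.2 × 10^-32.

Ca3(PO4)2(s) ⇌ 3 Ca^2+ + 2 PO4^3-
Ksp = [Ca^2+]^3[PO4^3-]^2
Precipitation begins when Q = Ksp. With [PO4^3-] = 0.026 M:
2.2 × 10^-32 = (0.026)^2 × [Ca^2+]^3
[Ca^2+] = (2.2 × 10^-32 / 6.76 × 10^-4)^(1/3) = 3.2 × 10^-10 M

3.2 × 10^-10 M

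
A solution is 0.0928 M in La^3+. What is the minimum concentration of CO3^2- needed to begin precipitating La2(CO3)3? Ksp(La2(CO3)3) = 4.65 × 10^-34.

3.78 × 10^-11 M

La2(CO3)3(s) ⇌ 2 La^3+(aq) + 3 CO3^2-(aq)
Ksp = [La^3+]^2[CO3^2-]^3
Precipitation begins when Q = Ksp. With [La^3+] = 0.0928 M:
4.65 × 10^-34 = (0.0928)^2 × [CO3^2-]^3
[CO3^2-] = (4.65 × 10^-34 / 8.612 × 10^-3)^(1/3) = 3.78 × 10^-11 M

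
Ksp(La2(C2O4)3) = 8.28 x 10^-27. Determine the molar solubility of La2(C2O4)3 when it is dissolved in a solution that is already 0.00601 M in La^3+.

La2(C2O4)3(s) ⇌ 2 La^3+(aq) + 3 C2O4^2-(aq)
Ksp = [La^3+]^2[C2O4^2-]^3
If s mol/L dissolves here, [La^3+] = 0.00601 + 2s ≈ 0.00601, [C2O4^2-] = 3s (Ksp is small, so little additional dissolves).
Ksp ≈ (0.00601)^2 × (3s)^3
s = 2.04 × 10^-8 M
Check: 2s = 4.1 x 10^-8 ≪ 0.00601, so the approximation is valid.

s ≈ 2.04e-8 M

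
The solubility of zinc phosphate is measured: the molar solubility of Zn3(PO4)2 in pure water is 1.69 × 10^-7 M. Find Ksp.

Ksp ≈ 1.49 × 10^-32

Zn3(PO4)2(s) ⇌ 3 Zn^2+(aq) + 2 PO4^3-(aq)
With molar solubility s: [Zn^2+] = 3s, [PO4^3-] = 2s.
Ksp = [Zn^2+]^3[PO4^3-]^2
Ksp = (3s)^3(2s)^2 = 108s^5
With s = 1.69 x 10^-7: Ksp = 1.49 x 10^-32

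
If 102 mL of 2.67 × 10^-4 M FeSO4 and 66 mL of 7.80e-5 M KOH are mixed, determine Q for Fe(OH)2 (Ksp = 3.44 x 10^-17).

1.52e-13

Total volume = 102 + 66 = 168 mL.
[Fe^2+] = 2.67 x 10^-4 × (102/168) = 1.621 × 10^-4 M
[OH^-] = 7.80 x 10^-5 × (66/168) = 3.064 × 10^-5 M
Fe(OH)2(s) ⇌ Fe^2+(aq) + 2 OH^-(aq), so Q = [Fe^2+][OH^-]^2
Q = (1.621 × 10^-4)(3.064 × 10^-5)^2 = 1.52 × 10^-13
Q > Ksp, so Fe(OH)2 will precipitate.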